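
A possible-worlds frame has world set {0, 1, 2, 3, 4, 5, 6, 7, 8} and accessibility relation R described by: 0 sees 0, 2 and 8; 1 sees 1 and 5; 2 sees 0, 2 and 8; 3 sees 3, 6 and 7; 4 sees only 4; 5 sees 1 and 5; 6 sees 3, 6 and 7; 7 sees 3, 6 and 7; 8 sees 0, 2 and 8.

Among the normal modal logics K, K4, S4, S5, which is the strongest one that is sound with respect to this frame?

Transitive (axiom 4): yes — every two-step R-path is closed by a direct edge.
Reflexive (axiom T): yes — every world is R-related to itself.
Euclidean (axiom 5): yes — any two successors of a common world are R-related.
So F validates K, K4, S4, S5. The strongest is S5.

S5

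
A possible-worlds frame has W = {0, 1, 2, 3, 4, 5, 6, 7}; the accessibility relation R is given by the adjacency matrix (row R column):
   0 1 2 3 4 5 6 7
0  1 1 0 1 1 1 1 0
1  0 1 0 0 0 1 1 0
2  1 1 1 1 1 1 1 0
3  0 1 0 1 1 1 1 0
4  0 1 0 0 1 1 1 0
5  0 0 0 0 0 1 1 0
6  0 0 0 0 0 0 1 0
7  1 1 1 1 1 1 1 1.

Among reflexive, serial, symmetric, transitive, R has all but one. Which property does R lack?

symmetric

Reflexive: yes — every world is R-related to itself.
Serial: yes — every world has a successor (e.g. 0 R 0).
Symmetric: no — 0 R 1 but not 1 R 0.
Transitive: yes — every two-step R-path is closed by a direct edge.
Only symmetric fails.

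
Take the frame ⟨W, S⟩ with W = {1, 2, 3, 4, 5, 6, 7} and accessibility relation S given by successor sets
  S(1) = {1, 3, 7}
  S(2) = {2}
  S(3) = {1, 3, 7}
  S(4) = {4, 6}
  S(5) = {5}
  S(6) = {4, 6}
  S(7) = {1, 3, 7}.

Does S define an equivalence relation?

Reflexive: yes — every world is S-related to itself.
Symmetric: yes — every pair in S has its reverse in S.
Transitive: yes — every two-step S-path is closed by a direct edge.
So S is an equivalence relation.

Yes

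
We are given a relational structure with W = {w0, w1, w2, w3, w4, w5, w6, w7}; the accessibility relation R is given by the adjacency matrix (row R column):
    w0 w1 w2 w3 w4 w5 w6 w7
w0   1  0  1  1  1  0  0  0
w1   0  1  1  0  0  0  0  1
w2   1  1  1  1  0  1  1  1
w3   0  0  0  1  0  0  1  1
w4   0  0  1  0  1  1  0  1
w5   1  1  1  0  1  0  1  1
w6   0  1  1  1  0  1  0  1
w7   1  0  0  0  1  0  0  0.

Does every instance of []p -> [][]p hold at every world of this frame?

Axiom 4 corresponds to the accessibility relation being transitive.
Transitive: no — w0 R w2 and w2 R w1, but not w0 R w1.

No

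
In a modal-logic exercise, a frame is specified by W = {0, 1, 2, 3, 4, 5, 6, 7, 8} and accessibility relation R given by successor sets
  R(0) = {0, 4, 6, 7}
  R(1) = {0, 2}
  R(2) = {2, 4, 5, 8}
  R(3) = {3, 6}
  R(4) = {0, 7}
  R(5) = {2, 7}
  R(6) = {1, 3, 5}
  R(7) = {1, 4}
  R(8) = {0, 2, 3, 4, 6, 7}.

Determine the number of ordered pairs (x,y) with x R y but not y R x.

14

Enumerating: (0,6), (0,7), (1,0), (1,2), (2,4), (5,7), (6,1), (6,5), (7,1), (8,0), (8,3), (8,4), (8,6), (8,7).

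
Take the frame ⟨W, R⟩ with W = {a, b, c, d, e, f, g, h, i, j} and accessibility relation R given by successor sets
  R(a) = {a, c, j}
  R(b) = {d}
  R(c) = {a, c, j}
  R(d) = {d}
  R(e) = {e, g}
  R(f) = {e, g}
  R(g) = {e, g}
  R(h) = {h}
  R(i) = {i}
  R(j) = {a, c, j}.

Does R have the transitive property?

Yes

Transitive: yes — every two-step R-path is closed by a direct edge.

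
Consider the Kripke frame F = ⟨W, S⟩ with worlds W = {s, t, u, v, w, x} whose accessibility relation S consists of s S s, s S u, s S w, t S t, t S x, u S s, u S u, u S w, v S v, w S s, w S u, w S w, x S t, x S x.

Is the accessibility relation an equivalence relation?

Yes

Reflexive: yes — every world is S-related to itself.
Symmetric: yes — every pair in S has its reverse in S.
Transitive: yes — every two-step S-path is closed by a direct edge.
So S is an equivalence relation.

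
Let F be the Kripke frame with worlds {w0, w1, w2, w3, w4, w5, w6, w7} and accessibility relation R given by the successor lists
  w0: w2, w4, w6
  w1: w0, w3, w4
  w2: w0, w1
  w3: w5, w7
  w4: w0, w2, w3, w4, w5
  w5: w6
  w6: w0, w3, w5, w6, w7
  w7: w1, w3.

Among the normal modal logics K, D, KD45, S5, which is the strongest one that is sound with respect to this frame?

Serial (axiom D): yes — every world has a successor (e.g. w0 R w2).
Euclidean (axiom 5): no — w0 R w2 and w0 R w4, but not w2 R w4.
Transitive (axiom 4): no — w0 R w2 and w2 R w1, but not w0 R w1.
Reflexive (axiom T): no — w0 is not related to itself.
So F validates K, D; KD45 would additionally require R to be Euclidean and transitive. The strongest is D.

D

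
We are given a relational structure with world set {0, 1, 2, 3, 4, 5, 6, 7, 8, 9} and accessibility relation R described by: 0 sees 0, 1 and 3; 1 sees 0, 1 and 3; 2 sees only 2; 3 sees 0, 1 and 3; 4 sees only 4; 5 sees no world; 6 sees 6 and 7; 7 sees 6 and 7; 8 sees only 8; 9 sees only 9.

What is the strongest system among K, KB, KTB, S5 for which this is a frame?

Symmetric (axiom B): yes — every pair in R has its reverse in R.
Reflexive (axiom T): no — 5 is not related to itself.
Euclidean (axiom 5): yes — any two successors of a common world are R-related.
So F validates K, KB; KTB would additionally require R to be reflexive. The strongest is KB.

KB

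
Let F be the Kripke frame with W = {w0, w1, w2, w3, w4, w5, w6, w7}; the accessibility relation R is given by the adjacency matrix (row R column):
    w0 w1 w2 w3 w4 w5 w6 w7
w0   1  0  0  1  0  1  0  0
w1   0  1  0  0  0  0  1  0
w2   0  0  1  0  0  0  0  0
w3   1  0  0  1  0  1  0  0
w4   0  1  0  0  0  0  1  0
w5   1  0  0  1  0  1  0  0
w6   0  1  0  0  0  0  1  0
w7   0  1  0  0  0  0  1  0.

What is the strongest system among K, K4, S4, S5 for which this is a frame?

K4

Transitive (axiom 4): yes — every two-step R-path is closed by a direct edge.
Reflexive (axiom T): no — w4 is not related to itself.
Euclidean (axiom 5): yes — any two successors of a common world are R-related.
So F validates K, K4; S4 would additionally require R to be reflexive. The strongest is K4.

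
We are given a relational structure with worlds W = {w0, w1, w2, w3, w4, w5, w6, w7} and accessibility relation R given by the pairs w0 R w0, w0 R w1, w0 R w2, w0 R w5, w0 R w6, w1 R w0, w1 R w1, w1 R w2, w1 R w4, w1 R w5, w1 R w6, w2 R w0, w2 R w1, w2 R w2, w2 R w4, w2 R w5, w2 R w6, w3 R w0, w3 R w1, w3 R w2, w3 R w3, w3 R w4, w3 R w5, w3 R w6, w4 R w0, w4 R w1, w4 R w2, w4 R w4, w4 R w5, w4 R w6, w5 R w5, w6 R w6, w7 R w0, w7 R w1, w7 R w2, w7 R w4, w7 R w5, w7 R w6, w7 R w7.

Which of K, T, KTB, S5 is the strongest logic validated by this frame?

T

Reflexive (axiom T): yes — every world is R-related to itself.
Symmetric (axiom B): no — w0 R w5 but not w5 R w0.
Euclidean (axiom 5): no — w0 R w5 and w0 R w1, but not w5 R w1.
So F validates K, T; KTB would additionally require R to be symmetric. The strongest is T.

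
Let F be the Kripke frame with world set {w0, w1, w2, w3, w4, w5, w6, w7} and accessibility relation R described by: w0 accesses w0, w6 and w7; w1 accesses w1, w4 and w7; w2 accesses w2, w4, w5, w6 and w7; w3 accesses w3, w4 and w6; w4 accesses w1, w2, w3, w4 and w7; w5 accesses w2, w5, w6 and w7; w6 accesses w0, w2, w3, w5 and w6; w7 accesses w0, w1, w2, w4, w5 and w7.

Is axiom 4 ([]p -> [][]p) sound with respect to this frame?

No

Axiom 4 corresponds to the accessibility relation being transitive.
Transitive: no — w0 R w6 and w6 R w2, but not w0 R w2.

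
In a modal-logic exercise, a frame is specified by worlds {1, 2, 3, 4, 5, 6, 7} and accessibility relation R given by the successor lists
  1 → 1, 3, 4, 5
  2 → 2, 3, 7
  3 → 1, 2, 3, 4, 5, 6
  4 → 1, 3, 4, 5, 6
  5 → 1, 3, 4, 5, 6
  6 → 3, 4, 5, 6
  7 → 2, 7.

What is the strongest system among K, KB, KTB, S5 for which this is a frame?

Symmetric (axiom B): yes — every pair in R has its reverse in R.
Reflexive (axiom T): yes — every world is R-related to itself.
Euclidean (axiom 5): no — 2 R 3 and 2 R 7, but not 3 R 7.
So F validates K, KB, KTB; S5 would additionally require R to be Euclidean. The strongest is KTB.

KTB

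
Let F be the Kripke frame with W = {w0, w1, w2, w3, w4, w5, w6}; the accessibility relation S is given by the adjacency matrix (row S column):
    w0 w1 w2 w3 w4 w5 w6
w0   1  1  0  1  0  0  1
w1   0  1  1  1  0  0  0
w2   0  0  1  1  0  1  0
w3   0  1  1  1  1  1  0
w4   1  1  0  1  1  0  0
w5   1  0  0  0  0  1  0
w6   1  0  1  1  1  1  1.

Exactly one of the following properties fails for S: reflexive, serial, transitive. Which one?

transitive

Reflexive: yes — every world is S-related to itself.
Serial: yes — every world has a successor (e.g. w0 S w0).
Transitive: no — w0 S w1 and w1 S w2, but not w0 S w2.
Only transitive fails.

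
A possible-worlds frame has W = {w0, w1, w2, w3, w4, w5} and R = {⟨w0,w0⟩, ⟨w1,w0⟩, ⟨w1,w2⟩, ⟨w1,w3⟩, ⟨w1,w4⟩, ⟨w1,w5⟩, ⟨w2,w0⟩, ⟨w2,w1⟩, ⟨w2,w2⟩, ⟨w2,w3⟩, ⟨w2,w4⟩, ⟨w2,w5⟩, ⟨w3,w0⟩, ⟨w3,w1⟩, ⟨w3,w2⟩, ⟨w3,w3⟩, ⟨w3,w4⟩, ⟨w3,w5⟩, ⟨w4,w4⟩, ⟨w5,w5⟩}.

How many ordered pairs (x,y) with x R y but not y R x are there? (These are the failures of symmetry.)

9

Enumerating: (w1,w0), (w1,w4), (w1,w5), (w2,w0), (w2,w4), (w2,w5), (w3,w0), (w3,w4), (w3,w5).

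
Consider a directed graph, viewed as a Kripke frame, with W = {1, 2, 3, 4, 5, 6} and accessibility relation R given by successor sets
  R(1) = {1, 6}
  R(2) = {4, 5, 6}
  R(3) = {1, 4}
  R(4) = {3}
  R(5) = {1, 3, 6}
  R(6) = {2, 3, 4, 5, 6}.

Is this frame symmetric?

No

Symmetric: no — 1 R 6 but not 6 R 1.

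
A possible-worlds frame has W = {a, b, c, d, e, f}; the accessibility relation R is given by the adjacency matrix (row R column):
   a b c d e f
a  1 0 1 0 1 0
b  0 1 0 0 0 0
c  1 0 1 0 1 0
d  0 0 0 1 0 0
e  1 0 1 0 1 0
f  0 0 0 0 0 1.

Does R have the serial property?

Serial: yes — every world has a successor (e.g. a R a).

Yes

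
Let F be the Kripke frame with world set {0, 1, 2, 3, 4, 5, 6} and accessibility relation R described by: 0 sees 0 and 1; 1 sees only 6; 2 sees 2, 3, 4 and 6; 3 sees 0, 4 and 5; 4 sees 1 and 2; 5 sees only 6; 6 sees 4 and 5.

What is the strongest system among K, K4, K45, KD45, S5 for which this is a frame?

K

Transitive (axiom 4): no — 0 R 1 and 1 R 6, but not 0 R 6.
Euclidean (axiom 5): no — 2 R 3 and 2 R 6, but not 3 R 6.
Serial (axiom D): yes — every world has a successor (e.g. 0 R 0).
Reflexive (axiom T): no — 1 is not related to itself.
So F validates K; K4 would additionally require R to be transitive. The strongest is K.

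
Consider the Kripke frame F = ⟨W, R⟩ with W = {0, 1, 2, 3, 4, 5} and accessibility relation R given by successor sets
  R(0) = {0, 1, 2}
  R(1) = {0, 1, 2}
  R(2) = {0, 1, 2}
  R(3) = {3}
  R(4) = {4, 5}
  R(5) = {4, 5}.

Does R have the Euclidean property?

Yes

Euclidean: yes — any two successors of a common world are R-related.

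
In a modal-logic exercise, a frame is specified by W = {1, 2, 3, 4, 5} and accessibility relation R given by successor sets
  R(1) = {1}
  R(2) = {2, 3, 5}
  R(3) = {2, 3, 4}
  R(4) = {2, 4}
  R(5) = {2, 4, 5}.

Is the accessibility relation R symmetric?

No

Symmetric: no — 3 R 4 but not 4 R 3.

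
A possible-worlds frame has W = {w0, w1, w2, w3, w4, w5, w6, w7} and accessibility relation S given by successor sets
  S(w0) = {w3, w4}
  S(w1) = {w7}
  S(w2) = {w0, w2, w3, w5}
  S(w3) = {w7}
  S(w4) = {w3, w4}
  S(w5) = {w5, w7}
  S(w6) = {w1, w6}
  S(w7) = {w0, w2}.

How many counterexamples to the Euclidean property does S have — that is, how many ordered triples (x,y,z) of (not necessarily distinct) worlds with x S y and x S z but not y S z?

Enumerating: (w0,w3,w3), (w0,w3,w4), (w1,w7,w7), (w2,w0,w0), (w2,w0,w2), (w2,w0,w5), (w2,w3,w0), (w2,w3,w2), (w2,w3,w3), (w2,w3,w5), (w2,w5,w0), (w2,w5,w2), … and 10 more.
Total: 22.

22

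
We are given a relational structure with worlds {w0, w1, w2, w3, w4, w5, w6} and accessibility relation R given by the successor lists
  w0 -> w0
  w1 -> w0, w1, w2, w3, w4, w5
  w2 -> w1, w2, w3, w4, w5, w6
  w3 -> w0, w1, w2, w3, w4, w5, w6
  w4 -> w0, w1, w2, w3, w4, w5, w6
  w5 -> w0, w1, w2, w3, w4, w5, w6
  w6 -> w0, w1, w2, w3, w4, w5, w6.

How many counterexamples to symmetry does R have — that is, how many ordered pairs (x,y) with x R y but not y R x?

6

Enumerating: (w1,w0), (w3,w0), (w4,w0), (w5,w0), (w6,w0), (w6,w1).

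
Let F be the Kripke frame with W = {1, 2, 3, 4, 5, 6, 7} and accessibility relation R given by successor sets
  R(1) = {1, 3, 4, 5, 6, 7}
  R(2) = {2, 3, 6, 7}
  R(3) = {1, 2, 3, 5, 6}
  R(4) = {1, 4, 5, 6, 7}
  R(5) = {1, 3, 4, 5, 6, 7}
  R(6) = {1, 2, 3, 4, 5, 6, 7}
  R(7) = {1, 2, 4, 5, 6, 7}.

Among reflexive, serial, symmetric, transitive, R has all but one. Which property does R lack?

Reflexive: yes — every world is R-related to itself.
Serial: yes — every world has a successor (e.g. 1 R 1).
Symmetric: yes — every pair in R has its reverse in R.
Transitive: no — 1 R 3 and 3 R 2, but not 1 R 2.
Only transitive fails.

transitive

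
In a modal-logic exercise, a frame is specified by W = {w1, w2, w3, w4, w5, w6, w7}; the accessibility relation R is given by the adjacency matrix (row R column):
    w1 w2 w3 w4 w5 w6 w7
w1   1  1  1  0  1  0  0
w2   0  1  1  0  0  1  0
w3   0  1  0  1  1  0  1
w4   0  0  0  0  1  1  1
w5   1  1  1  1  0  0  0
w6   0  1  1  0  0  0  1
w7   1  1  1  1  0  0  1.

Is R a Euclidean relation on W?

Euclidean: no — w1 R w2 and w1 R w5, but not w2 R w5.

No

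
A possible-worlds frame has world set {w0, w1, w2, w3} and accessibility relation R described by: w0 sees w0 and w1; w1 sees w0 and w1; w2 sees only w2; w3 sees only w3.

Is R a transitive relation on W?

Yes

Transitive: yes — every two-step R-path is closed by a direct edge.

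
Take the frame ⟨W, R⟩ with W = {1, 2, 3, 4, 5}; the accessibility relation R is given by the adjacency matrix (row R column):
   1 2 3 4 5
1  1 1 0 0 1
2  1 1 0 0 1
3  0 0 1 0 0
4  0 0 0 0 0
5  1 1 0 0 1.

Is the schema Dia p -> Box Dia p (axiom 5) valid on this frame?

Yes

By correspondence theory, 5 is valid on a frame iff R is Euclidean.
Euclidean: yes — any two successors of a common world are R-related.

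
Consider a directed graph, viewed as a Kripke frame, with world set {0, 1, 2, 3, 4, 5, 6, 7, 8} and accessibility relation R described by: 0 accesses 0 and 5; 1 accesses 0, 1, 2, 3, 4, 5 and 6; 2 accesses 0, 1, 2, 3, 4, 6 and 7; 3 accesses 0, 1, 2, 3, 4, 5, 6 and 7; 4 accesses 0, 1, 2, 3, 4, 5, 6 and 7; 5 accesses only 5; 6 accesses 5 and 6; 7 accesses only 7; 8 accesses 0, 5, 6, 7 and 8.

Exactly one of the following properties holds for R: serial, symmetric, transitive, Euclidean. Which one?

serial

Serial: yes — every world has a successor (e.g. 0 R 0).
Symmetric: no — 0 R 5 but not 5 R 0.
Transitive: no — 1 R 2 and 2 R 7, but not 1 R 7.
Euclidean: no — 1 R 0 and 1 R 2, but not 0 R 2.
Only serial holds.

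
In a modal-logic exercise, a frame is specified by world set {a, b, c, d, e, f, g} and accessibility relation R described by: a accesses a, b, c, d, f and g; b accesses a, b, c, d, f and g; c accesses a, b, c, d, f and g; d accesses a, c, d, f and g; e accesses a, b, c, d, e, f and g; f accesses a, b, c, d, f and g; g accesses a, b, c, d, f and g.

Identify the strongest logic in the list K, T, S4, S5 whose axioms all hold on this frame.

Reflexive (axiom T): yes — every world is R-related to itself.
Transitive (axiom 4): no — d R a and a R b, but not d R b.
Euclidean (axiom 5): no — a R d and a R b, but not d R b.
So F validates K, T; S4 would additionally require R to be transitive. The strongest is T.

T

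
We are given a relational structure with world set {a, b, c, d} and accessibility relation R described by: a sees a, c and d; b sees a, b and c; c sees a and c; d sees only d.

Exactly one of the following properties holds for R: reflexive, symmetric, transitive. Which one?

reflexive

Reflexive: yes — every world is R-related to itself.
Symmetric: no — a R d but not d R a.
Transitive: no — b R a and a R d, but not b R d.
Only reflexive holds.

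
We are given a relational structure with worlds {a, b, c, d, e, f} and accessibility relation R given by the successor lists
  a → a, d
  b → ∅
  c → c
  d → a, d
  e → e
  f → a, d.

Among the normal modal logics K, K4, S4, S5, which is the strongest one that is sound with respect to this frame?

Transitive (axiom 4): yes — every two-step R-path is closed by a direct edge.
Reflexive (axiom T): no — b is not related to itself.
Euclidean (axiom 5): yes — any two successors of a common world are R-related.
So F validates K, K4; S4 would additionally require R to be reflexive. The strongest is K4.

K4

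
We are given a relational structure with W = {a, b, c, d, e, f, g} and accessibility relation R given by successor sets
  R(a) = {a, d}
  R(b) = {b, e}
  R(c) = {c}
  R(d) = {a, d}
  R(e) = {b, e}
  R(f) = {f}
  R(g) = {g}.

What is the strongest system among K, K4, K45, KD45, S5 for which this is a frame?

Transitive (axiom 4): yes — every two-step R-path is closed by a direct edge.
Euclidean (axiom 5): yes — any two successors of a common world are R-related.
Serial (axiom D): yes — every world has a successor (e.g. a R a).
Reflexive (axiom T): yes — every world is R-related to itself.
So F validates K, K4, K45, KD45, S5. The strongest is S5.

S5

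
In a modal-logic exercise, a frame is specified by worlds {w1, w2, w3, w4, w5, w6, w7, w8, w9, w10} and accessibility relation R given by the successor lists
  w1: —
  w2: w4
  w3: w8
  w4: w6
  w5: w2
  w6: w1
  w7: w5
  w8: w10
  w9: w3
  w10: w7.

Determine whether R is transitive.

Transitive: no — w10 R w7 and w7 R w5, but not w10 R w5.

No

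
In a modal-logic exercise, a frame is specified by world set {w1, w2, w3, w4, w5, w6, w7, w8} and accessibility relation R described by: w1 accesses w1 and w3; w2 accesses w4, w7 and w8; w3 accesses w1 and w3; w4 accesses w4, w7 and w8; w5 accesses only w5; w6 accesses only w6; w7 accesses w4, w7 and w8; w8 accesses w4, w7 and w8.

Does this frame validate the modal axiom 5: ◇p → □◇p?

Yes

By correspondence theory, 5 is valid on a frame iff R is Euclidean.
Euclidean: yes — any two successors of a common world are R-related.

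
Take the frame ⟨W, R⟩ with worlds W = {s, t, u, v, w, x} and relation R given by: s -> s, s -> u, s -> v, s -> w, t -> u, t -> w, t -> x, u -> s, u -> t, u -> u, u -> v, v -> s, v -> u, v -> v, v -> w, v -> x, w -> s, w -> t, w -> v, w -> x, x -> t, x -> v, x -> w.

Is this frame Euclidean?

Euclidean: no — s R u and s R w, but not u R w.

No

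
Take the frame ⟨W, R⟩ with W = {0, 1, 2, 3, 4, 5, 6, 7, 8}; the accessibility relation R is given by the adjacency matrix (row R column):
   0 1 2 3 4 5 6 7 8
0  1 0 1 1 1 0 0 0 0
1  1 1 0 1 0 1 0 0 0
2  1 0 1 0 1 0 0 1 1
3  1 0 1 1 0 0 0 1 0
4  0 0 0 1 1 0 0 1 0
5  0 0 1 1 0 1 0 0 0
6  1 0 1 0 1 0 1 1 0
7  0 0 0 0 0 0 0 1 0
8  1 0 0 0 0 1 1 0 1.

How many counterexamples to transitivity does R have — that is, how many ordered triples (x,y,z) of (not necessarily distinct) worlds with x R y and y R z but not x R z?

Enumerating: (0,2,7), (0,2,8), (0,3,7), (0,4,7), (1,0,2), (1,0,4), (1,3,2), (1,3,7), (1,5,2), (2,0,3), (2,4,3), (2,8,5), … and 23 more.
Total: 35.

35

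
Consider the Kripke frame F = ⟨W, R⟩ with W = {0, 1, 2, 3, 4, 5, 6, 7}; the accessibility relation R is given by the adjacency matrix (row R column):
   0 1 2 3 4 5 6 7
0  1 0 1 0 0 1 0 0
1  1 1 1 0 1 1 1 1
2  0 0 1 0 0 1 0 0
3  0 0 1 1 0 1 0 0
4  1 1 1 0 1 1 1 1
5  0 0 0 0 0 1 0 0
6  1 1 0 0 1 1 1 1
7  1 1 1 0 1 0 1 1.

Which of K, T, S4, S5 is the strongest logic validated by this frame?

T

Reflexive (axiom T): yes — every world is R-related to itself.
Transitive (axiom 4): no — 6 R 0 and 0 R 2, but not 6 R 2.
Euclidean (axiom 5): no — 0 R 5 and 0 R 2, but not 5 R 2.
So F validates K, T; S4 would additionally require R to be transitive. The strongest is T.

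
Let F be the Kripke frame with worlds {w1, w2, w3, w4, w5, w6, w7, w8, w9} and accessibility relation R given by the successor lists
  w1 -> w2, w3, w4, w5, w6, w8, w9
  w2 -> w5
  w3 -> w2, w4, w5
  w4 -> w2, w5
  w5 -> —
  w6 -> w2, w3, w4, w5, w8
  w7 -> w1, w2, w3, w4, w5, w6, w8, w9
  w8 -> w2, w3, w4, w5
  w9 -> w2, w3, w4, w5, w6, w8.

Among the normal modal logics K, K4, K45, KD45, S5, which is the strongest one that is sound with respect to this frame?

Transitive (axiom 4): yes — every two-step R-path is closed by a direct edge.
Euclidean (axiom 5): no — w1 R w2 and w1 R w3, but not w2 R w3.
Serial (axiom D): no — w5 has no R-successor.
Reflexive (axiom T): no — w1 is not related to itself.
So F validates K, K4; K45 would additionally require R to be Euclidean. The strongest is K4.

K4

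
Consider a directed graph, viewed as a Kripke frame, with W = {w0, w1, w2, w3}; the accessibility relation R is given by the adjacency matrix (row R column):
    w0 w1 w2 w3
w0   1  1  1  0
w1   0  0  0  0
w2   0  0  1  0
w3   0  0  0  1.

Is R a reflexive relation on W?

No

Reflexive: no — w1 is not related to itself.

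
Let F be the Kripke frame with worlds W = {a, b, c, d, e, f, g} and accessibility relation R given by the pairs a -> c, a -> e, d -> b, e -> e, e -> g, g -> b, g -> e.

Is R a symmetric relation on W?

No

Symmetric: no — a R c but not c R a.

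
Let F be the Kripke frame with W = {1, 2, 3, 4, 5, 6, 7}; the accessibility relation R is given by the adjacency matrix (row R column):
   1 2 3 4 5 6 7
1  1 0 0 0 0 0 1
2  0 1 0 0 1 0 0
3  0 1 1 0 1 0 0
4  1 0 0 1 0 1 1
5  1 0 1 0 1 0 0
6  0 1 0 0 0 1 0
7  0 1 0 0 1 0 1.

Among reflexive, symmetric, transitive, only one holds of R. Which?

Reflexive: yes — every world is R-related to itself.
Symmetric: no — 1 R 7 but not 7 R 1.
Transitive: no — 1 R 7 and 7 R 2, but not 1 R 2.
Only reflexive holds.

reflexive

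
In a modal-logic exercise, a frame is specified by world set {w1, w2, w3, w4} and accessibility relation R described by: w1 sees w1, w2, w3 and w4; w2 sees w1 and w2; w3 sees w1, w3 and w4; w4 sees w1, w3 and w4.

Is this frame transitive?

No

Transitive: no — w2 R w1 and w1 R w3, but not w2 R w3.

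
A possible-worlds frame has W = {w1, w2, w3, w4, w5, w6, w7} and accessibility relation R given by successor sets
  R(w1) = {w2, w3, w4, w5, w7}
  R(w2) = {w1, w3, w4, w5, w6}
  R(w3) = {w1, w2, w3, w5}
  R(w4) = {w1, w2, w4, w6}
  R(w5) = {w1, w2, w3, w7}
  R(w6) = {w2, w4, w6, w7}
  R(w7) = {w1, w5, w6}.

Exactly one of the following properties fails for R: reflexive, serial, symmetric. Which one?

reflexive

Reflexive: no — w1 is not related to itself.
Serial: yes — every world has a successor (e.g. w1 R w2).
Symmetric: yes — every pair in R has its reverse in R.
Only reflexive fails.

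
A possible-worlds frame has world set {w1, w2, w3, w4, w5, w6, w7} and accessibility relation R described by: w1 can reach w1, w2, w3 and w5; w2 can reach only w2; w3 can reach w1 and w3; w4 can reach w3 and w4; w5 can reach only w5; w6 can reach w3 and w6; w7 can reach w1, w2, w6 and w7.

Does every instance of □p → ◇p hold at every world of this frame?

By correspondence theory, D is valid on a frame iff R is serial.
Serial: yes — every world has a successor (e.g. w1 R w1).

Yes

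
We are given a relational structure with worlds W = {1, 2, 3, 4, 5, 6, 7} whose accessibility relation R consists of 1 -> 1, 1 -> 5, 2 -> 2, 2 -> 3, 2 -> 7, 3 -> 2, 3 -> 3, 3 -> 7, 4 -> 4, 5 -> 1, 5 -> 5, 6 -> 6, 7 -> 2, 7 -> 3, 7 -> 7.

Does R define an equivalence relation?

Reflexive: yes — every world is R-related to itself.
Symmetric: yes — every pair in R has its reverse in R.
Transitive: yes — every two-step R-path is closed by a direct edge.
So R is an equivalence relation.

Yes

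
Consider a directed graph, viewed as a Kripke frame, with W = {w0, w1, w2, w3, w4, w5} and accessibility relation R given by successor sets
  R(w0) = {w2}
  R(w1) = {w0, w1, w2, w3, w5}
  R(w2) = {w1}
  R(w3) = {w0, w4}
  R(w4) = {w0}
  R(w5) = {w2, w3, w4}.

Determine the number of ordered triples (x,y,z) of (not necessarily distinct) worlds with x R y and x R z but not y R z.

28

Enumerating: (w0,w2,w2), (w1,w0,w0), (w1,w0,w1), (w1,w0,w3), (w1,w0,w5), (w1,w2,w0), (w1,w2,w2), (w1,w2,w3), (w1,w2,w5), (w1,w3,w1), (w1,w3,w2), (w1,w3,w3), … and 16 more.
Total: 28.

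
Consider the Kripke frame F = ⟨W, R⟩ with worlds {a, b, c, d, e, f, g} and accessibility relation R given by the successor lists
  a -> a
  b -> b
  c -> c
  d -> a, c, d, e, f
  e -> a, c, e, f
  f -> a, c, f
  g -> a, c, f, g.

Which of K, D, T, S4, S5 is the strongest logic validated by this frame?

Serial (axiom D): yes — every world has a successor (e.g. a R a).
Reflexive (axiom T): yes — every world is R-related to itself.
Transitive (axiom 4): yes — every two-step R-path is closed by a direct edge.
Euclidean (axiom 5): no — d R a and d R c, but not a R c.
So F validates K, D, T, S4; S5 would additionally require R to be Euclidean. The strongest is S4.

S4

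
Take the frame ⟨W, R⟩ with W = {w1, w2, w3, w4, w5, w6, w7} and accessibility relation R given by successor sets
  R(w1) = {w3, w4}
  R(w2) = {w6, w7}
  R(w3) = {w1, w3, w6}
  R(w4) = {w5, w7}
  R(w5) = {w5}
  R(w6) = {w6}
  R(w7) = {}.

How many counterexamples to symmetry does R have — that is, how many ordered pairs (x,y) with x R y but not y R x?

Enumerating: (w1,w4), (w2,w6), (w2,w7), (w3,w6), (w4,w5), (w4,w7).

6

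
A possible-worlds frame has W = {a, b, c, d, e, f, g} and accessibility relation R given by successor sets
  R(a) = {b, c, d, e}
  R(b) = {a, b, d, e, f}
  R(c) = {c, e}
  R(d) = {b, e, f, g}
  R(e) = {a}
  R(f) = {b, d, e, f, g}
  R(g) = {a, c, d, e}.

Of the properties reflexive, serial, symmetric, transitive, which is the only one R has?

serial

Reflexive: no — a is not related to itself.
Serial: yes — every world has a successor (e.g. a R b).
Symmetric: no — a R c but not c R a.
Transitive: no — a R b and b R f, but not a R f.
Only serial holds.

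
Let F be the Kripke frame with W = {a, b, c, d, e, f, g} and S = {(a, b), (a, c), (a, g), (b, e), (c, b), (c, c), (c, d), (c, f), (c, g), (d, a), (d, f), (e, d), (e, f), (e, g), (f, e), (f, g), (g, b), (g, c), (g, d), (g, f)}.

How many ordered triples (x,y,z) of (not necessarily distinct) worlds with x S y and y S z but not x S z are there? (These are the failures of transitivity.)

Enumerating: (a,b,e), (a,c,d), (a,c,f), (a,g,d), (a,g,f), (b,e,d), (b,e,f), (b,e,g), (c,b,e), (c,d,a), (c,f,e), (d,a,b), … and 19 more.
Total: 31.

31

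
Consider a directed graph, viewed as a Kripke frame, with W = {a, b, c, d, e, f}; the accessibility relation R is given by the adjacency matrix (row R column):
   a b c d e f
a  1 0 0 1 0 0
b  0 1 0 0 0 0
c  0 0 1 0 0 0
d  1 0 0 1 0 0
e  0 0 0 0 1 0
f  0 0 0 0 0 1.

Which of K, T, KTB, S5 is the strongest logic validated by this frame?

Reflexive (axiom T): yes — every world is R-related to itself.
Symmetric (axiom B): yes — every pair in R has its reverse in R.
Euclidean (axiom 5): yes — any two successors of a common world are R-related.
So F validates K, T, KTB, S5. The strongest is S5.

S5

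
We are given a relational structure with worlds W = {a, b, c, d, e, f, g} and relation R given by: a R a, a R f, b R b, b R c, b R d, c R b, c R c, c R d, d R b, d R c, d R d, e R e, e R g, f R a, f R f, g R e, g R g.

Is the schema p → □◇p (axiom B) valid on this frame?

Yes

By correspondence theory, B is valid on a frame iff R is symmetric.
Symmetric: yes — every pair in R has its reverse in R.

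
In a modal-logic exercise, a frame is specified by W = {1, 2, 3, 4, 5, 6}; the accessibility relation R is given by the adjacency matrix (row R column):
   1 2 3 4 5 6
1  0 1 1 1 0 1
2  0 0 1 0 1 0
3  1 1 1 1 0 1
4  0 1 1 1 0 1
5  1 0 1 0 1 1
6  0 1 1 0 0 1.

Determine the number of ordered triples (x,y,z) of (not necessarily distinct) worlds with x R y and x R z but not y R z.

Enumerating: (1,2,2), (1,2,4), (1,2,6), (1,6,4), (2,3,5), (3,1,1), (3,2,1), (3,2,2), (3,2,4), (3,2,6), (3,4,1), (3,6,1), … and 12 more.
Total: 24.

24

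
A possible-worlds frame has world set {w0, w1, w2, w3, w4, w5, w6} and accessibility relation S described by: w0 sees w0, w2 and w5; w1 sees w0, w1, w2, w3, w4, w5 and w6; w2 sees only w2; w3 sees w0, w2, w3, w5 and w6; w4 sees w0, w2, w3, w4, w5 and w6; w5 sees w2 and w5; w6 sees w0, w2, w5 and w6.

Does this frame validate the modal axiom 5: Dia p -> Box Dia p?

By correspondence theory, 5 is valid on a frame iff S is Euclidean.
Euclidean: no — w0 S w2 and w0 S w5, but not w2 S w5.

No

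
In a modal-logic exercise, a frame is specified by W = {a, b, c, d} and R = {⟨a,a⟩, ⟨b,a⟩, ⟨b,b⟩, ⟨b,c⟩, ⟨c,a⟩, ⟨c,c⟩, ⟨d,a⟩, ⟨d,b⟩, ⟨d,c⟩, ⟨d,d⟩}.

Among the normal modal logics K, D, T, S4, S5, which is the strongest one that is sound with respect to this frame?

Serial (axiom D): yes — every world has a successor (e.g. a R a).
Reflexive (axiom T): yes — every world is R-related to itself.
Transitive (axiom 4): yes — every two-step R-path is closed by a direct edge.
Euclidean (axiom 5): no — b R a and b R c, but not a R c.
So F validates K, D, T, S4; S5 would additionally require R to be Euclidean. The strongest is S4.

S4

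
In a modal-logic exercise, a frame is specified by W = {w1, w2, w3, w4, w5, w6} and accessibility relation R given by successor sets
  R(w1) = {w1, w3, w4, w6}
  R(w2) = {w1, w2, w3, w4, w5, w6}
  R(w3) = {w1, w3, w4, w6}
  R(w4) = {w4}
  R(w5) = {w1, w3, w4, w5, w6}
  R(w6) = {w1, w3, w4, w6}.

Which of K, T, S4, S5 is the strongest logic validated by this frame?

Reflexive (axiom T): yes — every world is R-related to itself.
Transitive (axiom 4): yes — every two-step R-path is closed by a direct edge.
Euclidean (axiom 5): no — w1 R w4 and w1 R w3, but not w4 R w3.
So F validates K, T, S4; S5 would additionally require R to be Euclidean. The strongest is S4.

S4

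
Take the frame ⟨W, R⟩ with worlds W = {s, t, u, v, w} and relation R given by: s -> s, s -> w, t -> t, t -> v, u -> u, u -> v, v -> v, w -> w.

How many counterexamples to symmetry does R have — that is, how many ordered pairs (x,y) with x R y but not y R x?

3

Enumerating: (s,w), (t,v), (u,v).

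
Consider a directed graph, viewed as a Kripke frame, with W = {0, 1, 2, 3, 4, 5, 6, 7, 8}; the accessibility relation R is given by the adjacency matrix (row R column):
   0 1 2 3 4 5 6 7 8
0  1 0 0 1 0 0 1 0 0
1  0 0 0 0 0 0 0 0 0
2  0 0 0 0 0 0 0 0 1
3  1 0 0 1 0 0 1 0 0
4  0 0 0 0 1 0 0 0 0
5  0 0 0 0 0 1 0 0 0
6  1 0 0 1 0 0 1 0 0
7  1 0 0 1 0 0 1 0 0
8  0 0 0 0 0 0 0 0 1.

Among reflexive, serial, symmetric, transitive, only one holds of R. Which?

Reflexive: no — 1 is not related to itself.
Serial: no — 1 has no R-successor.
Symmetric: no — 2 R 8 but not 8 R 2.
Transitive: yes — every two-step R-path is closed by a direct edge.
Only transitive holds.

transitive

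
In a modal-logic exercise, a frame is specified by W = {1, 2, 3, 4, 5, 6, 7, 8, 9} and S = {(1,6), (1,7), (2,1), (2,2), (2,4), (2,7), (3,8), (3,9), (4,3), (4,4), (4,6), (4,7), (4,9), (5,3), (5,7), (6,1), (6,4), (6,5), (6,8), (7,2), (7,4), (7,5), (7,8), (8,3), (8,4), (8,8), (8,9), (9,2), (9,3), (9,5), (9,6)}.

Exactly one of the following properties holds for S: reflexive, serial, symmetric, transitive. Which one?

serial

Reflexive: no — 1 is not related to itself.
Serial: yes — every world has a successor (e.g. 1 S 6).
Symmetric: no — 1 S 7 but not 7 S 1.
Transitive: no — 1 S 6 and 6 S 4, but not 1 S 4.
Only serial holds.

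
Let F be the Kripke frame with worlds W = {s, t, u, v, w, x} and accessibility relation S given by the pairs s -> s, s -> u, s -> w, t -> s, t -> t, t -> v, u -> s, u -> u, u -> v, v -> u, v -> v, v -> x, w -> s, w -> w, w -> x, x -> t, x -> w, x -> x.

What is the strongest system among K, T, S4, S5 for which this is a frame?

Reflexive (axiom T): yes — every world is S-related to itself.
Transitive (axiom 4): no — s S u and u S v, but not s S v.
Euclidean (axiom 5): no — s S u and s S w, but not u S w.
So F validates K, T; S4 would additionally require S to be transitive. The strongest is T.

T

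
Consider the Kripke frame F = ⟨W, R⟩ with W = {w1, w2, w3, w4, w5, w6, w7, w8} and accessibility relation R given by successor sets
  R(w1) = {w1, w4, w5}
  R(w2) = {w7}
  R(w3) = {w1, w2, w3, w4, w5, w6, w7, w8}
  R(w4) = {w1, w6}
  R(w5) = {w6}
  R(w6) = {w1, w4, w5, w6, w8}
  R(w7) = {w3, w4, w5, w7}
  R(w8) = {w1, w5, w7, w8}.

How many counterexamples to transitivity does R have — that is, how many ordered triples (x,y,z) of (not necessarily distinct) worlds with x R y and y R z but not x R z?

Enumerating: (w1,w4,w6), (w1,w5,w6), (w2,w7,w3), (w2,w7,w4), (w2,w7,w5), (w4,w1,w4), (w4,w1,w5), (w4,w6,w4), (w4,w6,w5), (w4,w6,w8), (w5,w6,w1), (w5,w6,w4), … and 14 more.
Total: 26.

26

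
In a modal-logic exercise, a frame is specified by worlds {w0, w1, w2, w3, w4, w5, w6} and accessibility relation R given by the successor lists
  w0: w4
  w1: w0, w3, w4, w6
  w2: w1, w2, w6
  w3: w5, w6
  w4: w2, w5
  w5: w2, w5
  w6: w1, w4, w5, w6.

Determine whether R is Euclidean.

No

Euclidean: no — w1 R w0 and w1 R w3, but not w0 R w3.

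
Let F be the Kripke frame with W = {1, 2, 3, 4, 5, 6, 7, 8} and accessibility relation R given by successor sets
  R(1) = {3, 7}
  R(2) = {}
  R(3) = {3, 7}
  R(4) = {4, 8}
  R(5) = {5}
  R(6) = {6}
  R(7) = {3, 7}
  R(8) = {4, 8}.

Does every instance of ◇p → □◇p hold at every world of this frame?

Yes

By correspondence theory, 5 is valid on a frame iff R is Euclidean.
Euclidean: yes — any two successors of a common world are R-related.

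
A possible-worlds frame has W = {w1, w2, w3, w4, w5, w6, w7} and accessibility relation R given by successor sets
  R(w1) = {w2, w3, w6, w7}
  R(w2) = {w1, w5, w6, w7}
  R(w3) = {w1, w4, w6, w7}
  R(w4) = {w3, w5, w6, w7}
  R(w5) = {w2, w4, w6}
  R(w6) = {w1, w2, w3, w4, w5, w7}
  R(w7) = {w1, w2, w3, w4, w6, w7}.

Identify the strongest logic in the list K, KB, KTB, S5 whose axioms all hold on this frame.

Symmetric (axiom B): yes — every pair in R has its reverse in R.
Reflexive (axiom T): no — w1 is not related to itself.
Euclidean (axiom 5): no — w1 R w2 and w1 R w3, but not w2 R w3.
So F validates K, KB; KTB would additionally require R to be reflexive. The strongest is KB.

KB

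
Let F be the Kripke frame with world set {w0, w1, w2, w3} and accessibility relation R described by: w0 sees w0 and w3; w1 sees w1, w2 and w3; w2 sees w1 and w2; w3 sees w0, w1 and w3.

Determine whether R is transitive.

Transitive: no — w0 R w3 and w3 R w1, but not w0 R w1.

No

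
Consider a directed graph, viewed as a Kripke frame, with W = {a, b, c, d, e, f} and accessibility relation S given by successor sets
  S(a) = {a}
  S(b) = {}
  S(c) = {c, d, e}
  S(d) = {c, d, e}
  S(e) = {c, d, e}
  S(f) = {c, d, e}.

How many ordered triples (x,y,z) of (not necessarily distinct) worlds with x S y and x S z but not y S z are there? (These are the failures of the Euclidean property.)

S is Euclidean; there are no such tuples.

0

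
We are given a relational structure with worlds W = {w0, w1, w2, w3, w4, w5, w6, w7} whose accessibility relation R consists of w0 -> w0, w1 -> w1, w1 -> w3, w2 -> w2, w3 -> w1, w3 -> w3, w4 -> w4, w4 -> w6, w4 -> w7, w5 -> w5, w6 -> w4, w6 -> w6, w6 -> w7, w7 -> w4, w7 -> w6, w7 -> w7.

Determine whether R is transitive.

Transitive: yes — every two-step R-path is closed by a direct edge.

Yes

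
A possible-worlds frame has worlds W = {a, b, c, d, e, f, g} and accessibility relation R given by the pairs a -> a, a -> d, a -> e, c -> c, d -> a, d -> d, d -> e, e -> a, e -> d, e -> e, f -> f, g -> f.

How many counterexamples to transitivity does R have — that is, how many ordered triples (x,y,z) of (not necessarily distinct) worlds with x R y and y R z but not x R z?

0

R is transitive; there are no such tuples.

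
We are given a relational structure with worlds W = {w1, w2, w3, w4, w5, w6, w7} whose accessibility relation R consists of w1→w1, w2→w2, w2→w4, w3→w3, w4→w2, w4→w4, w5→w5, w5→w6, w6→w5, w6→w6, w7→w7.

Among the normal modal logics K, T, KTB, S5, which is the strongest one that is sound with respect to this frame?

S5

Reflexive (axiom T): yes — every world is R-related to itself.
Symmetric (axiom B): yes — every pair in R has its reverse in R.
Euclidean (axiom 5): yes — any two successors of a common world are R-related.
So F validates K, T, KTB, S5. The strongest is S5.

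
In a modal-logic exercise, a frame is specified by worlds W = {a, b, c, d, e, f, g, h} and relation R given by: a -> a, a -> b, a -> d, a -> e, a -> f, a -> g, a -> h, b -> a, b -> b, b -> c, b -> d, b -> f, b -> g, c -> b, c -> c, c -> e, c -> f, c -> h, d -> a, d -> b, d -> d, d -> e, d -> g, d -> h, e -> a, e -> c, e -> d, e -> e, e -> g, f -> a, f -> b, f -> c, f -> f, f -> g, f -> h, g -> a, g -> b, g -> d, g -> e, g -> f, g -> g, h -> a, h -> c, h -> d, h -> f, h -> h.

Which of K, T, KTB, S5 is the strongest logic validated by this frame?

KTB

Reflexive (axiom T): yes — every world is R-related to itself.
Symmetric (axiom B): yes — every pair in R has its reverse in R.
Euclidean (axiom 5): no — a R b and a R e, but not b R e.
So F validates K, T, KTB; S5 would additionally require R to be Euclidean. The strongest is KTB.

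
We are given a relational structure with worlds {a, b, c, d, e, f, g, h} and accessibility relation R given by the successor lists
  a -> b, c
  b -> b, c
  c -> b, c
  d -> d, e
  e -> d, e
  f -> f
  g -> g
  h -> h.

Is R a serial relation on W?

Serial: yes — every world has a successor (e.g. a R b).

Yes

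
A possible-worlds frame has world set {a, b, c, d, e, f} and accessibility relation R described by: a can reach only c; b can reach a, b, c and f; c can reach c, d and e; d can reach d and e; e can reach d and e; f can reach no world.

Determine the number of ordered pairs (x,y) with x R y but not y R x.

6

Enumerating: (a,c), (b,a), (b,c), (b,f), (c,d), (c,e).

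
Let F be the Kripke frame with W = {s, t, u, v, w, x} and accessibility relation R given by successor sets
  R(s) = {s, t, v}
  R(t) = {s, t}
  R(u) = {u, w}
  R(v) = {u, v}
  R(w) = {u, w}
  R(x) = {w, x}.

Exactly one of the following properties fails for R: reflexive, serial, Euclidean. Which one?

Reflexive: yes — every world is R-related to itself.
Serial: yes — every world has a successor (e.g. s R s).
Euclidean: no — s R t and s R v, but not t R v.
Only Euclidean fails.

Euclidean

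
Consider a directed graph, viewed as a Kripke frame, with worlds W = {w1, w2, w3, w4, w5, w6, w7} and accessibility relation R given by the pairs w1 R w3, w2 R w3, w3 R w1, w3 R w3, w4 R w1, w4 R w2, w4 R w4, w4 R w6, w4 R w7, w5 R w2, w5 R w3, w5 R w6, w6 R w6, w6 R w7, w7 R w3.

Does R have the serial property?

Serial: yes — every world has a successor (e.g. w1 R w3).

Yes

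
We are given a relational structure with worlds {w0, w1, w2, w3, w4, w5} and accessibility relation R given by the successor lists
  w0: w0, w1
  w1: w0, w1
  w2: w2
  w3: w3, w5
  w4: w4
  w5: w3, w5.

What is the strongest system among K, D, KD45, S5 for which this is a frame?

S5

Serial (axiom D): yes — every world has a successor (e.g. w0 R w0).
Euclidean (axiom 5): yes — any two successors of a common world are R-related.
Transitive (axiom 4): yes — every two-step R-path is closed by a direct edge.
Reflexive (axiom T): yes — every world is R-related to itself.
So F validates K, D, KD45, S5. The strongest is S5.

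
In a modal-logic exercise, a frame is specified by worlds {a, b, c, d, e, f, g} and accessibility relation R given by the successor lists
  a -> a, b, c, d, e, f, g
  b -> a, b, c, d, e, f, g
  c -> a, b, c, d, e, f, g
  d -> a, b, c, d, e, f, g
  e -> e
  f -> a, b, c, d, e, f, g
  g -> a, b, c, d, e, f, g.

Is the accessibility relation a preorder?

Yes

Reflexive: yes — every world is R-related to itself.
Transitive: yes — every two-step R-path is closed by a direct edge.
So R is a preorder.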